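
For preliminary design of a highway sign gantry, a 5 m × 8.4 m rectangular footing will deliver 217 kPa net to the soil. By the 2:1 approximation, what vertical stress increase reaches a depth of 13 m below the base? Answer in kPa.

Δσ_z ≈ 23.7 kPa

By the 2:1 method the load spreads at 1 horizontal : 2 vertical, so at depth z the loaded area has grown by z in each plan dimension:
Δσ = qBL/((B+z)(L+z)) = 217×5×8.4/((5+13)(8.4+13)) = 23.66 kPa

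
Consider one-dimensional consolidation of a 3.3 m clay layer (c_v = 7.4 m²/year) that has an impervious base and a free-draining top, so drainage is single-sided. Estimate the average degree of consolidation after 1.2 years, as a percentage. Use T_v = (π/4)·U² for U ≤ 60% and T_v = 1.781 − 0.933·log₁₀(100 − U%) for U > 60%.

U ≈ 89.2 %

Drainage path length: H_d = H = 3.3 m (single drainage).
T_v = c_v·t/H_d² = 7.4×1.2/3.3² = 0.81543.
T_v = 0.81543 corresponds to the U > 60% branch:
U = 1 − 10^((1.781 − T_v)/0.933)/100 = 0.8916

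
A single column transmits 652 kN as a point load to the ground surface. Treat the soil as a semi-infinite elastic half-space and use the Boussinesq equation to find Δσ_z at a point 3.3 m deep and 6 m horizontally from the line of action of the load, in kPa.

Boussinesq vertical stress below a point load on an elastic half-space:
Δσ_z = 3P/(2πz²) · [1 + (r/z)²]^(−5/2)
r/z = 6/3.3 = 1.8182; [1+(r/z)²]^(−5/2) = 0.025994.
Δσ_z = 3×652/(2π×3.3²) × 0.025994 = 28.587 × 0.025994 = 0.7431 kPa

Δσ_z ≈ 0.743 kPa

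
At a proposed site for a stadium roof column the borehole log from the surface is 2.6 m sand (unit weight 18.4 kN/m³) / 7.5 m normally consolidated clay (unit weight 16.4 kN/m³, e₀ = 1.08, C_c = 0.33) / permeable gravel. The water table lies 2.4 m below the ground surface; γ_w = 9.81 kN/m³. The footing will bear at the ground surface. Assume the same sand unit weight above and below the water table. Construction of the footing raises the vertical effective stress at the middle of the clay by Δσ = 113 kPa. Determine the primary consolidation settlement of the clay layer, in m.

Mid-depth of clay below the ground surface: z = 2.6 + 7.5/2 = 6.35 m.
Total vertical stress at mid-clay: σ_v = 18.4×2.6 + 16.4×3.75 = 109.34 kPa.
Pore pressure: u = 9.81×(6.35 − 2.4) = 38.75 kPa.
Initial effective stress: σ'_0 = σ_v − u = 109.34 − 38.75 = 70.59 kPa.
Final effective stress: σ'_f = σ'_0 + Δσ = 70.59 + 113 = 183.59 kPa.
Normally consolidated clay, so the full stress increment lies on the virgin compression line:
S_c = C_c·H/(1+e₀)·log₁₀(σ'_f/σ'_0) = 0.33×7.5/(1+1.08)×log₁₀(183.59/70.59)
    = 1.1899 × 0.41511 = 0.4939 m

S_c ≈ 0.494 m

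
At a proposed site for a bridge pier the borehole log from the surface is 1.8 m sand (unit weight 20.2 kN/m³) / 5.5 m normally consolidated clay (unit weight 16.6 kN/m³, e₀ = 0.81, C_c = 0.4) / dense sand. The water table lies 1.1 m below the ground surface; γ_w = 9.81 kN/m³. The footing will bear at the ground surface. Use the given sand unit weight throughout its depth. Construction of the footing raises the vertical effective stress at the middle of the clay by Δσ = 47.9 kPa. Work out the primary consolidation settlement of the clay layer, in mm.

Mid-depth of clay below the ground surface: z = 1.8 + 5.5/2 = 4.55 m.
Total vertical stress at mid-clay: σ_v = 20.2×1.8 + 16.6×2.75 = 82.01 kPa.
Pore pressure: u = 9.81×(4.55 − 1.1) = 33.845 kPa.
Initial effective stress: σ'_0 = σ_v − u = 82.01 − 33.845 = 48.165 kPa.
Final effective stress: σ'_f = σ'_0 + Δσ = 48.165 + 47.9 = 96.065 kPa.
Normally consolidated clay, so the full stress increment lies on the virgin compression line:
S_c = C_c·H/(1+e₀)·log₁₀(σ'_f/σ'_0) = 0.4×5.5/(1+0.81)×log₁₀(96.065/48.165)
    = 1.2155 × 0.29983 = 0.3644 m

S_c ≈ 364 mm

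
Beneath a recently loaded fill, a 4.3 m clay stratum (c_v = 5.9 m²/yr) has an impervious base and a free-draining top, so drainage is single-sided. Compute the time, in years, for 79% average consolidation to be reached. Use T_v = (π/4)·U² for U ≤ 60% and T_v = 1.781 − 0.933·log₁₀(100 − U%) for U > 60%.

t ≈ 1.72 years

Drainage path length: H_d = H = 4.3 m (single drainage).
U > 60%: T_v = 1.781 − 0.933·log₁₀(100 − 79) = 0.54737.
t = T_v·H_d²/c_v = 0.54737×4.3²/5.9 = 1.715 years.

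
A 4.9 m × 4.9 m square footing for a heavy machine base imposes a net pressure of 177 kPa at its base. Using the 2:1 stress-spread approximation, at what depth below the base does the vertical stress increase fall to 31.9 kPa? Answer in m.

z ≈ 6.64 m

2:1 spreading — at depth z the loaded area has grown by z in each plan dimension:
qB²/(B+z)² = Δσ_z ⇒ z = B(√(q/Δσ_z) − 1) = 4.9×(√(177/31.9) − 1) = 6.642 m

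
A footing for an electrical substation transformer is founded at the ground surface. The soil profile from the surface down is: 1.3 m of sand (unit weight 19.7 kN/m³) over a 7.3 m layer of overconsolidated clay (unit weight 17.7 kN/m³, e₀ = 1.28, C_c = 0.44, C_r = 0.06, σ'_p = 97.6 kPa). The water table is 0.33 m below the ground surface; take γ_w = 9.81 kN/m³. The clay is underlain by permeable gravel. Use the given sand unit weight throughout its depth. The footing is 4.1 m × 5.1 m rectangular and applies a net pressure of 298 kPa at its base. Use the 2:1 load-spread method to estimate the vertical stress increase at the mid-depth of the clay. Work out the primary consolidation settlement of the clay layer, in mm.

S_c ≈ 157 mm

Mid-depth of clay below the ground surface: z = 1.3 + 7.3/2 = 4.95 m.
Total vertical stress at mid-clay: σ_v = 19.7×1.3 + 17.7×3.65 = 90.215 kPa.
Pore pressure: u = 9.81×(4.95 − 0.33) = 45.322 kPa.
Initial effective stress: σ'_0 = σ_v − u = 90.215 − 45.322 = 44.893 kPa.
Stress increase at mid-clay by the 2:1 spreading method:
Δσ = qBL/((B+z)(L+z)) = 298×4.1×5.1/((4.1+4.95)(5.1+4.95)) = 68.51 kPa
Final effective stress: σ'_f = 44.893 + 68.51 = 113.4 kPa.
σ'_f = 113.4 > σ'_p = 97.6 kPa, so the stress path crosses the preconsolidation pressure — recompression up to σ'_p, then virgin compression beyond:
S_c = H/(1+e₀)·[C_r·log₁₀(σ'_p/σ'_0) + C_c·log₁₀(σ'_f/σ'_p)]
    = 7.3/2.28 × [0.06×log₁₀(97.6/44.893) + 0.44×log₁₀(113.4/97.6)]
    = 3.2018 × [0.020236 + 0.028672] = 0.1566 m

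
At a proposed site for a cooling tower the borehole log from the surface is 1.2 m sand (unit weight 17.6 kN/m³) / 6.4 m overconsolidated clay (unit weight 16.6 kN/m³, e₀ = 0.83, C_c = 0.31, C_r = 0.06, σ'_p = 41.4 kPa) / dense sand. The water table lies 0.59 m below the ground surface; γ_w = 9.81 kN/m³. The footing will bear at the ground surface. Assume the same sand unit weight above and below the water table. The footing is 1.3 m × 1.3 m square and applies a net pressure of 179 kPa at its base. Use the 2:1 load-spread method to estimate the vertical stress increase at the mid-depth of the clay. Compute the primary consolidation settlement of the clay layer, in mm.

S_c ≈ 62 mm

Mid-depth of clay below the ground surface: z = 1.2 + 6.4/2 = 4.4 m.
Total vertical stress at mid-clay: σ_v = 17.6×1.2 + 16.6×3.2 = 74.24 kPa.
Pore pressure: u = 9.81×(4.4 − 0.59) = 37.376 kPa.
Initial effective stress: σ'_0 = σ_v − u = 74.24 − 37.376 = 36.864 kPa.
Stress increase at mid-clay by the 2:1 spreading method:
Δσ = qBL/((B+z)(L+z)) = 179×1.3×1.3/((1.3+4.4)(1.3+4.4)) = 9.3109 kPa
Final effective stress: σ'_f = 36.864 + 9.3109 = 46.175 kPa.
σ'_f = 46.175 > σ'_p = 41.4 kPa, so the stress path crosses the preconsolidation pressure — recompression up to σ'_p, then virgin compression beyond:
S_c = H/(1+e₀)·[C_r·log₁₀(σ'_p/σ'_0) + C_c·log₁₀(σ'_f/σ'_p)]
    = 6.4/1.83 × [0.06×log₁₀(41.4/36.864) + 0.31×log₁₀(46.175/41.4)]
    = 3.4973 × [0.0030239 + 0.014696] = 0.06197 m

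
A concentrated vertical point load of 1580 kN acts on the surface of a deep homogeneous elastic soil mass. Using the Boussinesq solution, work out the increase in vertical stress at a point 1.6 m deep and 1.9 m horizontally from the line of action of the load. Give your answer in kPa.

Δσ_z ≈ 32.7 kPa

Boussinesq vertical stress below a point load on an elastic half-space:
Δσ_z = 3P/(2πz²) · [1 + (r/z)²]^(−5/2)
r/z = 1.9/1.6 = 1.1875; [1+(r/z)²]^(−5/2) = 0.11089.
Δσ_z = 3×1580/(2π×1.6²) × 0.11089 = 294.69 × 0.11089 = 32.68 kPa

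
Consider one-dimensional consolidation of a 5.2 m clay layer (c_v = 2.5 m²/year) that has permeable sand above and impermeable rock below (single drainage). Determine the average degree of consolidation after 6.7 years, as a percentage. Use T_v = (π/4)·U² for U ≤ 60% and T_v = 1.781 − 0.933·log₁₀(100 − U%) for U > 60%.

U ≈ 82.4 %

Drainage path length: H_d = H = 5.2 m (single drainage).
T_v = c_v·t/H_d² = 2.5×6.7/5.2² = 0.61945.
T_v = 0.61945 corresponds to the U > 60% branch:
U = 1 − 10^((1.781 − T_v)/0.933)/100 = 0.8242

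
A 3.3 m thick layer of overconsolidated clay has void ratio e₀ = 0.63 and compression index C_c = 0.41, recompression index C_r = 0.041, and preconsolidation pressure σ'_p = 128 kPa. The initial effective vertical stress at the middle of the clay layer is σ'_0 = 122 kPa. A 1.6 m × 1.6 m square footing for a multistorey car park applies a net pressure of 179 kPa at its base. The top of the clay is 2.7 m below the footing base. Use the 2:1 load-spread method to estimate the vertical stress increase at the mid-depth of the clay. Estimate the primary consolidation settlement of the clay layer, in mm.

S_c ≈ 20.8 mm

Mid-depth of clay below the footing base: z = 2.7 + 3.3/2 = 4.35 m.
Stress increase at mid-clay by the 2:1 spreading method:
Δσ = qBL/((B+z)(L+z)) = 179×1.6×1.6/((1.6+4.35)(1.6+4.35)) = 12.944 kPa
Final effective stress: σ'_f = 122 + 12.944 = 134.94 kPa.
σ'_f = 134.94 > σ'_p = 128 kPa, so the stress path crosses the preconsolidation pressure — recompression up to σ'_p, then virgin compression beyond:
S_c = H/(1+e₀)·[C_r·log₁₀(σ'_p/σ'_0) + C_c·log₁₀(σ'_f/σ'_p)]
    = 3.3/1.63 × [0.041×log₁₀(128/122) + 0.41×log₁₀(134.94/128)]
    = 2.0245 × [0.00085486 + 0.0094016] = 0.02076 m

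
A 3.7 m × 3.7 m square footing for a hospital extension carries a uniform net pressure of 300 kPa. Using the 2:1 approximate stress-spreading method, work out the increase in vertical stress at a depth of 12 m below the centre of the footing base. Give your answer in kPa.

By the 2:1 method the load spreads at 1 horizontal : 2 vertical, so at depth z the loaded area has grown by z in each plan dimension:
Δσ = qBL/((B+z)(L+z)) = 300×3.7×3.7/((3.7+12)(3.7+12)) = 16.662 kPa

Δσ_z ≈ 16.7 kPa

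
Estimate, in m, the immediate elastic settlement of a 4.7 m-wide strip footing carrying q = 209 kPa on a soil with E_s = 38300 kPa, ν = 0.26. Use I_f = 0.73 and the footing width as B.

S_e ≈ 0.0175 m

Immediate (elastic) settlement: S_e = q·B·(1−ν²)/E_s · I_f.
S_e = 209 × 4.7 × (1 − 0.26²) / 38300 × 0.73
    = 209 × 4.7 × 0.9324 / 38300 × 0.73
    = 0.01746 m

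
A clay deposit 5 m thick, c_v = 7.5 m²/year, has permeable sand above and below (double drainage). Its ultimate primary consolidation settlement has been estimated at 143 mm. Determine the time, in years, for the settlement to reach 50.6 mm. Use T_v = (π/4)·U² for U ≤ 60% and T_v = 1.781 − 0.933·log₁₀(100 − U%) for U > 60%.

t ≈ 0.0819 years

Drainage path length: H_d = H/2 = 2.5 m (double drainage).
U = S(t)/S_ult = 50.6/143 = 0.3538.
U ≤ 60%: T_v = (π/4)·U² = (π/4)×0.35385² = 0.098337.
t = T_v·H_d²/c_v = 0.098337×2.5²/7.5 = 0.08195 years.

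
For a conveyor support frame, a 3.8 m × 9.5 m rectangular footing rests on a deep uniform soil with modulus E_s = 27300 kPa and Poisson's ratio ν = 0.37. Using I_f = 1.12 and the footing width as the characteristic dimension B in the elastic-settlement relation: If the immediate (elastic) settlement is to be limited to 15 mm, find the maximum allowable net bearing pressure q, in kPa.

S_e = q·B·(1−ν²)/E_s · I_f  ⇒  q = S_e·E_s / (B·(1−ν²)·I_f).
q = 0.015 × 27300 / (3.8 × 0.8631 × 1.12) = 111.5 kPa

q ≈ 111 kPa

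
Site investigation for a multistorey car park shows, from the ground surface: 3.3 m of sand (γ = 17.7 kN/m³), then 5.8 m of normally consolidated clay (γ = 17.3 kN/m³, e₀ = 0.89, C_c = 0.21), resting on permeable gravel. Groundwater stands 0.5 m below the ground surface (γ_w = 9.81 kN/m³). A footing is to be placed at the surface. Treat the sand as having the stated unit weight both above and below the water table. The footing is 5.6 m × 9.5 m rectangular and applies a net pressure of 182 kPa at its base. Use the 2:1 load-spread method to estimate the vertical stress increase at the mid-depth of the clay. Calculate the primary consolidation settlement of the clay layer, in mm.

Mid-depth of clay below the ground surface: z = 3.3 + 5.8/2 = 6.2 m.
Total vertical stress at mid-clay: σ_v = 17.7×3.3 + 17.3×2.9 = 108.58 kPa.
Pore pressure: u = 9.81×(6.2 − 0.5) = 55.917 kPa.
Initial effective stress: σ'_0 = σ_v − u = 108.58 − 55.917 = 52.663 kPa.
Stress increase at mid-clay by the 2:1 spreading method:
Δσ = qBL/((B+z)(L+z)) = 182×5.6×9.5/((5.6+6.2)(9.5+6.2)) = 52.264 kPa
Final effective stress: σ'_f = σ'_0 + Δσ = 52.663 + 52.264 = 104.93 kPa.
Normally consolidated clay, so the full stress increment lies on the virgin compression line:
S_c = C_c·H/(1+e₀)·log₁₀(σ'_f/σ'_0) = 0.21×5.8/(1+0.89)×log₁₀(104.93/52.663)
    = 0.64444 × 0.29939 = 0.1929 m

S_c ≈ 193 mm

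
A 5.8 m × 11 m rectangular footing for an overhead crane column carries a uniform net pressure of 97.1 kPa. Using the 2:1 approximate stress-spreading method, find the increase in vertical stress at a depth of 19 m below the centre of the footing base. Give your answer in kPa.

By the 2:1 method the load spreads at 1 horizontal : 2 vertical, so at depth z the loaded area has grown by z in each plan dimension:
Δσ = qBL/((B+z)(L+z)) = 97.1×5.8×11/((5.8+19)(11+19)) = 8.3266 kPa

Δσ_z ≈ 8.33 kPa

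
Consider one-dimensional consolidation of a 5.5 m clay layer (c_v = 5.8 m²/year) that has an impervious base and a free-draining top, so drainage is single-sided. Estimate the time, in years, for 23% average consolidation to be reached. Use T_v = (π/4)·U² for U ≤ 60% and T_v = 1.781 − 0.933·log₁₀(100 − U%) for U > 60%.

t ≈ 0.217 years

Drainage path length: H_d = H = 5.5 m (single drainage).
U ≤ 60%: T_v = (π/4)·U² = (π/4)×0.23² = 0.041548.
t = T_v·H_d²/c_v = 0.041548×5.5²/5.8 = 0.2167 years.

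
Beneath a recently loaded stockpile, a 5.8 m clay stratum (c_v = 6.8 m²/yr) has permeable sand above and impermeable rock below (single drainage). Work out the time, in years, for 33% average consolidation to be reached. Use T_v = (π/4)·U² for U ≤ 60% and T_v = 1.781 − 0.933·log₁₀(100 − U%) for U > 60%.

Drainage path length: H_d = H = 5.8 m (single drainage).
U ≤ 60%: T_v = (π/4)·U² = (π/4)×0.33² = 0.08553.
t = T_v·H_d²/c_v = 0.08553×5.8²/6.8 = 0.4231 years.

t ≈ 0.423 years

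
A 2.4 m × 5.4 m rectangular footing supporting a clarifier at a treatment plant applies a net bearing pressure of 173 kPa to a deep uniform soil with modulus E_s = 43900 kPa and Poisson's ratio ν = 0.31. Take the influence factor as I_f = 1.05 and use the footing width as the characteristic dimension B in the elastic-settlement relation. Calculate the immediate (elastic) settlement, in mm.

S_e ≈ 8.98 mm

Immediate (elastic) settlement: S_e = q·B·(1−ν²)/E_s · I_f.
S_e = 173 × 2.4 × (1 − 0.31²) / 43900 × 1.05
    = 173 × 2.4 × 0.9039 / 43900 × 1.05
    = 0.008976 m = 8.976 mm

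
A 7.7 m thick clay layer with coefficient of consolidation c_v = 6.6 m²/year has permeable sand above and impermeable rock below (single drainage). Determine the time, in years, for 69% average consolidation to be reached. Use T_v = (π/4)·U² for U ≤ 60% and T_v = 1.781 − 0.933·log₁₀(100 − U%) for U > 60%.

Drainage path length: H_d = H = 7.7 m (single drainage).
U > 60%: T_v = 1.781 − 0.933·log₁₀(100 − 69) = 0.38956.
t = T_v·H_d²/c_v = 0.38956×7.7²/6.6 = 3.5 years.

t ≈ 3.5 years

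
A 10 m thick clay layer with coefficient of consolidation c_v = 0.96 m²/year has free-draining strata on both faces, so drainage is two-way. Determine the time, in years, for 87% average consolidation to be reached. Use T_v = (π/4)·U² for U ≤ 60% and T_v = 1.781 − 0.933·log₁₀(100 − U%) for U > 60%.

t ≈ 19.3 years

Drainage path length: H_d = H/2 = 5 m (double drainage).
U > 60%: T_v = 1.781 − 0.933·log₁₀(100 − 87) = 0.74169.
t = T_v·H_d²/c_v = 0.74169×5²/0.96 = 19.31 years.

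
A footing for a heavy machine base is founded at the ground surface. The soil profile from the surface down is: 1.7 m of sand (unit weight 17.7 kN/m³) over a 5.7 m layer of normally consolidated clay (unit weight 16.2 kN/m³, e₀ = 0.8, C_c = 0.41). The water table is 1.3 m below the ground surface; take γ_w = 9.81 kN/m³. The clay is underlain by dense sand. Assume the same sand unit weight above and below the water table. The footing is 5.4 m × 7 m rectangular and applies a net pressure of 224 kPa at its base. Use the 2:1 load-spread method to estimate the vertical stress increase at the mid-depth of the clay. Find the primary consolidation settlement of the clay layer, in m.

S_c ≈ 0.552 m

Mid-depth of clay below the ground surface: z = 1.7 + 5.7/2 = 4.55 m.
Total vertical stress at mid-clay: σ_v = 17.7×1.7 + 16.2×2.85 = 76.26 kPa.
Pore pressure: u = 9.81×(4.55 − 1.3) = 31.883 kPa.
Initial effective stress: σ'_0 = σ_v − u = 76.26 − 31.883 = 44.377 kPa.
Stress increase at mid-clay by the 2:1 spreading method:
Δσ = qBL/((B+z)(L+z)) = 224×5.4×7/((5.4+4.55)(7+4.55)) = 73.677 kPa
Final effective stress: σ'_f = σ'_0 + Δσ = 44.377 + 73.677 = 118.05 kPa.
Normally consolidated clay, so the full stress increment lies on the virgin compression line:
S_c = C_c·H/(1+e₀)·log₁₀(σ'_f/σ'_0) = 0.41×5.7/(1+0.8)×log₁₀(118.05/44.377)
    = 1.2983 × 0.42491 = 0.5517 m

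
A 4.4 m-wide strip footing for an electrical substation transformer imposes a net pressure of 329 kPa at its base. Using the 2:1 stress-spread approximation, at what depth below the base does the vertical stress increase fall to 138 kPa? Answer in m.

z ≈ 6.09 m

2:1 spreading — at depth z the loaded area has grown by z in each plan dimension:
qB/(B+z) = Δσ_z ⇒ z = qB/Δσ_z − B = 329×4.4/138 − 4.4 = 6.09 m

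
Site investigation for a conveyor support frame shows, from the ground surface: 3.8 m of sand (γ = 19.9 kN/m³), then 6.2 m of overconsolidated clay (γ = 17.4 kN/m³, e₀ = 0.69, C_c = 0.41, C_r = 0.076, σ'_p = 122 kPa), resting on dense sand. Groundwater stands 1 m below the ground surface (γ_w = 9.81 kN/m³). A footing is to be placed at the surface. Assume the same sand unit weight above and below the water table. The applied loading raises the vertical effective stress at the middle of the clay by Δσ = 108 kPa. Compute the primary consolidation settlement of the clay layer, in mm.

Mid-depth of clay below the ground surface: z = 3.8 + 6.2/2 = 6.9 m.
Total vertical stress at mid-clay: σ_v = 19.9×3.8 + 17.4×3.1 = 129.56 kPa.
Pore pressure: u = 9.81×(6.9 − 1) = 57.879 kPa.
Initial effective stress: σ'_0 = σ_v − u = 129.56 − 57.879 = 71.681 kPa.
Final effective stress: σ'_f = 71.681 + 108 = 179.68 kPa.
σ'_f = 179.68 > σ'_p = 122 kPa, so the stress path crosses the preconsolidation pressure — recompression up to σ'_p, then virgin compression beyond:
S_c = H/(1+e₀)·[C_r·log₁₀(σ'_p/σ'_0) + C_c·log₁₀(σ'_f/σ'_p)]
    = 6.2/1.69 × [0.076×log₁₀(122/71.681) + 0.41×log₁₀(179.68/122)]
    = 3.6686 × [0.017553 + 0.068937] = 0.3173 m

S_c ≈ 317 mm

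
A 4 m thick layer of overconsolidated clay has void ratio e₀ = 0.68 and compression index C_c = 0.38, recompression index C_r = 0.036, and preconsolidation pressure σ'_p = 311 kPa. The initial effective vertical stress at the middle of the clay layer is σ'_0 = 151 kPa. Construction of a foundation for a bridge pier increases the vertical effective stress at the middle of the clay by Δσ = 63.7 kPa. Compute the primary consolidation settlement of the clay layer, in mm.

Final effective stress: σ'_f = 151 + 63.7 = 214.7 kPa.
σ'_f = 214.7 ≤ σ'_p = 311 kPa, so the clay remains overconsolidated and only the recompression index applies:
S_c = C_r·H/(1+e₀)·log₁₀(σ'_f/σ'_0) = 0.036×4/1.68×log₁₀(214.7/151)
    = 0.085716 × 0.15286 = 0.0131 m

S_c ≈ 13.1 mm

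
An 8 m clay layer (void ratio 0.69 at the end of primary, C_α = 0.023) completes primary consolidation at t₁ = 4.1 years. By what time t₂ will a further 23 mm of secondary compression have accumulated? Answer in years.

S_s = C_α·H/(1+e_p)·log₁₀(t₂/t₁) ⇒ log₁₀(t₂/t₁) = S_s·(1+e_p)/(C_α·H).
log₁₀(t₂/t₁) = 0.023 × (1+0.69) / (0.023×8) = 0.2112
t₂ = t₁ × 10^0.2112 = 4.1 × 1.626 = 6.669 years

t₂ ≈ 6.67 years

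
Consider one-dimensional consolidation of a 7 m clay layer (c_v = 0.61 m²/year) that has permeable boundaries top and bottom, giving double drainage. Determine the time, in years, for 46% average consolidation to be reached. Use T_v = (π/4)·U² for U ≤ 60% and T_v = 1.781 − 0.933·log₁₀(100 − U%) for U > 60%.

Drainage path length: H_d = H/2 = 3.5 m (double drainage).
U ≤ 60%: T_v = (π/4)·U² = (π/4)×0.46² = 0.16619.
t = T_v·H_d²/c_v = 0.16619×3.5²/0.61 = 3.337 years.

t ≈ 3.34 years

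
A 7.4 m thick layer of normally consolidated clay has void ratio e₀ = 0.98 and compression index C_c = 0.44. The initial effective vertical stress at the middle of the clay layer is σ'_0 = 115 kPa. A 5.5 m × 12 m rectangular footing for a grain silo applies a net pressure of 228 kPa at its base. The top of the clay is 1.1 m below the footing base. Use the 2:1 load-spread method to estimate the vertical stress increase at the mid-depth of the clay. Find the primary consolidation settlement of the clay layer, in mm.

S_c ≈ 402 mm

Mid-depth of clay below the footing base: z = 1.1 + 7.4/2 = 4.8 m.
Stress increase at mid-clay by the 2:1 spreading method:
Δσ = qBL/((B+z)(L+z)) = 228×5.5×12/((5.5+4.8)(12+4.8)) = 86.963 kPa
Final effective stress: σ'_f = σ'_0 + Δσ = 115 + 86.963 = 201.96 kPa.
Normally consolidated clay, so the full stress increment lies on the virgin compression line:
S_c = C_c·H/(1+e₀)·log₁₀(σ'_f/σ'_0) = 0.44×7.4/(1+0.98)×log₁₀(201.96/115)
    = 1.6444 × 0.24457 = 0.4022 m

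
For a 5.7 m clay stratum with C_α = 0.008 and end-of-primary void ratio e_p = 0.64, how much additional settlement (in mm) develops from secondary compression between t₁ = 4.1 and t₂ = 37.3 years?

Secondary compression: S_s = C_α·H/(1+e_p)·log₁₀(t₂/t₁)
S_s = 0.008×5.7/(1+0.64)×log₁₀(37.3/4.1)
    = 0.0278 × 0.9589 = 0.02666 m

S_s ≈ 26.7 mm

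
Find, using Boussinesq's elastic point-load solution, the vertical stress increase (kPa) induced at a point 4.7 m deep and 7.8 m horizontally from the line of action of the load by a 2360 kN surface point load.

Δσ_z ≈ 1.87 kPa

Boussinesq vertical stress below a point load on an elastic half-space:
Δσ_z = 3P/(2πz²) · [1 + (r/z)²]^(−5/2)
r/z = 7.8/4.7 = 1.6596; [1+(r/z)²]^(−5/2) = 0.036619.
Δσ_z = 3×2360/(2π×4.7²) × 0.036619 = 51.01 × 0.036619 = 1.868 kPa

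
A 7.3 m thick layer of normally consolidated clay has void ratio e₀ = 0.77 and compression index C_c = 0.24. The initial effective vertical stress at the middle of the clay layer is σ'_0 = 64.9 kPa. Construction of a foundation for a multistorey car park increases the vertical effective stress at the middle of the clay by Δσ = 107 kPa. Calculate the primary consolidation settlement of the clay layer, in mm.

Final effective stress: σ'_f = σ'_0 + Δσ = 64.9 + 107 = 171.9 kPa.
Normally consolidated clay, so the full stress increment lies on the virgin compression line:
S_c = C_c·H/(1+e₀)·log₁₀(σ'_f/σ'_0) = 0.24×7.3/(1+0.77)×log₁₀(171.9/64.9)
    = 0.98983 × 0.42303 = 0.4187 m

S_c ≈ 419 mm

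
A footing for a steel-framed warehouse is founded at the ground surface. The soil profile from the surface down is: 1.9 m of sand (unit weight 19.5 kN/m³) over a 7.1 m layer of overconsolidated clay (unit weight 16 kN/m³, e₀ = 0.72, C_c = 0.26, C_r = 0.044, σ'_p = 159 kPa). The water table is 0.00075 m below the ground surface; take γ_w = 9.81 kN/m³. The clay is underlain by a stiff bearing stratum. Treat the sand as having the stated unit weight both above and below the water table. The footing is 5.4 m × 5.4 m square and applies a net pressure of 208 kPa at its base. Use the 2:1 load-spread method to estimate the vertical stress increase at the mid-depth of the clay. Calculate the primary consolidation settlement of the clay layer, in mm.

S_c ≈ 64.9 mm

Mid-depth of clay below the ground surface: z = 1.9 + 7.1/2 = 5.45 m.
Total vertical stress at mid-clay: σ_v = 19.5×1.9 + 16×3.55 = 93.85 kPa.
Pore pressure: u = 9.81×(5.45 − 0.00075) = 53.455 kPa.
Initial effective stress: σ'_0 = σ_v − u = 93.85 − 53.455 = 40.395 kPa.
Stress increase at mid-clay by the 2:1 spreading method:
Δσ = qBL/((B+z)(L+z)) = 208×5.4×5.4/((5.4+5.45)(5.4+5.45)) = 51.522 kPa
Final effective stress: σ'_f = 40.395 + 51.522 = 91.917 kPa.
σ'_f = 91.917 ≤ σ'_p = 159 kPa, so the clay remains overconsolidated and only the recompression index applies:
S_c = C_r·H/(1+e₀)·log₁₀(σ'_f/σ'_0) = 0.044×7.1/1.72×log₁₀(91.917/40.395)
    = 0.18163 × 0.35707 = 0.06485 m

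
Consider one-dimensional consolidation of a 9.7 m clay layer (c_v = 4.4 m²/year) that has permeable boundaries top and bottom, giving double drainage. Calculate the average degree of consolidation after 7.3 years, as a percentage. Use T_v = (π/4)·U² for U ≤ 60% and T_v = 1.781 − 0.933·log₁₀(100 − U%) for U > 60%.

Drainage path length: H_d = H/2 = 4.85 m (double drainage).
T_v = c_v·t/H_d² = 4.4×7.3/4.85² = 1.3655.
T_v = 1.3655 corresponds to the U > 60% branch:
U = 1 − 10^((1.781 − T_v)/0.933)/100 = 0.9721

U ≈ 97.2 %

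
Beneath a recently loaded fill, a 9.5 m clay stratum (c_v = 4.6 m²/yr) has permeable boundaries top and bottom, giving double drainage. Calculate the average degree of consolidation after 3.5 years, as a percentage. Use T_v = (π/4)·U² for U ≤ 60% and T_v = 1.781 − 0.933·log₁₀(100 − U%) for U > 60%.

U ≈ 86.1 %

Drainage path length: H_d = H/2 = 4.75 m (double drainage).
T_v = c_v·t/H_d² = 4.6×3.5/4.75² = 0.71357.
T_v = 0.71357 corresponds to the U > 60% branch:
U = 1 − 10^((1.781 − T_v)/0.933)/100 = 0.8607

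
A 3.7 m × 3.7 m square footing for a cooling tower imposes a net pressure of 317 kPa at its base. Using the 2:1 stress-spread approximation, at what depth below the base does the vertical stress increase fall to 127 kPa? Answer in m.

z ≈ 2.15 m

2:1 spreading — at depth z the loaded area has grown by z in each plan dimension:
qB²/(B+z)² = Δσ_z ⇒ z = B(√(q/Δσ_z) − 1) = 3.7×(√(317/127) − 1) = 2.146 m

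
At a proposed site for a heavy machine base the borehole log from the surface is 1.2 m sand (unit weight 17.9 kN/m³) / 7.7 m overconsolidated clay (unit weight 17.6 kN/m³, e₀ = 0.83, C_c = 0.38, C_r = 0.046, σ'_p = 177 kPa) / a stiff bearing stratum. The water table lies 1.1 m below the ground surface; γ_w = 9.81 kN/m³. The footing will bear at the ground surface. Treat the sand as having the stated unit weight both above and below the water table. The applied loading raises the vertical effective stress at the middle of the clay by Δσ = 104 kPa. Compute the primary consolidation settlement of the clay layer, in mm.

S_c ≈ 94 mm

Mid-depth of clay below the ground surface: z = 1.2 + 7.7/2 = 5.05 m.
Total vertical stress at mid-clay: σ_v = 17.9×1.2 + 17.6×3.85 = 89.24 kPa.
Pore pressure: u = 9.81×(5.05 − 1.1) = 38.75 kPa.
Initial effective stress: σ'_0 = σ_v − u = 89.24 − 38.75 = 50.49 kPa.
Final effective stress: σ'_f = 50.49 + 104 = 154.49 kPa.
σ'_f = 154.49 ≤ σ'_p = 177 kPa, so the clay remains overconsolidated and only the recompression index applies:
S_c = C_r·H/(1+e₀)·log₁₀(σ'_f/σ'_0) = 0.046×7.7/1.83×log₁₀(154.49/50.49)
    = 0.19355 × 0.4857 = 0.09401 m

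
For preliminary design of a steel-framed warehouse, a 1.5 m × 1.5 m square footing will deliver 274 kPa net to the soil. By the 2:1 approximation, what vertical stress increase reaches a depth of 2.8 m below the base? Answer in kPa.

Δσ_z ≈ 33.3 kPa

By the 2:1 method the load spreads at 1 horizontal : 2 vertical, so at depth z the loaded area has grown by z in each plan dimension:
Δσ = qBL/((B+z)(L+z)) = 274×1.5×1.5/((1.5+2.8)(1.5+2.8)) = 33.342 kPa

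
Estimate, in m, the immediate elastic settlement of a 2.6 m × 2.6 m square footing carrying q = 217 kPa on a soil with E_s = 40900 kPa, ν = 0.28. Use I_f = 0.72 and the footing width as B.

S_e ≈ 0.00915 m

Immediate (elastic) settlement: S_e = q·B·(1−ν²)/E_s · I_f.
S_e = 217 × 2.6 × (1 − 0.28²) / 40900 × 0.72
    = 217 × 2.6 × 0.9216 / 40900 × 0.72
    = 0.009153 m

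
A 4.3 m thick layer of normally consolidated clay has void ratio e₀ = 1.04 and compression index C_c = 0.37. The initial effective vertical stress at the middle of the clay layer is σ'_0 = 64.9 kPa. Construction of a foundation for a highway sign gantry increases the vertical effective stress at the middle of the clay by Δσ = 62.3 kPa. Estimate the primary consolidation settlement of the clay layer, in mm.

S_c ≈ 228 mm

Final effective stress: σ'_f = σ'_0 + Δσ = 64.9 + 62.3 = 127.2 kPa.
Normally consolidated clay, so the full stress increment lies on the virgin compression line:
S_c = C_c·H/(1+e₀)·log₁₀(σ'_f/σ'_0) = 0.37×4.3/(1+1.04)×log₁₀(127.2/64.9)
    = 0.7799 × 0.29224 = 0.2279 m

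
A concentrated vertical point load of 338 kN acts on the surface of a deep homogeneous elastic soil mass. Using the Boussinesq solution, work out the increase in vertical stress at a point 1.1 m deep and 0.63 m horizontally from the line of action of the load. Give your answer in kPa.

Δσ_z ≈ 65.6 kPa

Boussinesq vertical stress below a point load on an elastic half-space:
Δσ_z = 3P/(2πz²) · [1 + (r/z)²]^(−5/2)
r/z = 0.63/1.1 = 0.57273; [1+(r/z)²]^(−5/2) = 0.49203.
Δσ_z = 3×338/(2π×1.1²) × 0.49203 = 133.37 × 0.49203 = 65.62 kPa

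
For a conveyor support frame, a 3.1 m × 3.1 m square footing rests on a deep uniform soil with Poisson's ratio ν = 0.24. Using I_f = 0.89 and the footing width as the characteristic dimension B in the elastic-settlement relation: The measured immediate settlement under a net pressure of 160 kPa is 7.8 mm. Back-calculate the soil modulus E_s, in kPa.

E_s ≈ 53300 kPa

S_e = q·B·(1−ν²)/E_s · I_f  ⇒  E_s = q·B·(1−ν²)·I_f / S_e.
E_s = 160 × 3.1 × 0.9424 × 0.89 / 0.0078 = 53340 kPa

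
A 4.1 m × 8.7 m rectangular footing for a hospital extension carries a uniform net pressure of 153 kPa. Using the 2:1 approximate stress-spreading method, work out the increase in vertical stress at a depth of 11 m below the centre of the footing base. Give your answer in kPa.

Δσ_z ≈ 18.3 kPa

By the 2:1 method the load spreads at 1 horizontal : 2 vertical, so at depth z the loaded area has grown by z in each plan dimension:
Δσ = qBL/((B+z)(L+z)) = 153×4.1×8.7/((4.1+11)(8.7+11)) = 18.346 kPa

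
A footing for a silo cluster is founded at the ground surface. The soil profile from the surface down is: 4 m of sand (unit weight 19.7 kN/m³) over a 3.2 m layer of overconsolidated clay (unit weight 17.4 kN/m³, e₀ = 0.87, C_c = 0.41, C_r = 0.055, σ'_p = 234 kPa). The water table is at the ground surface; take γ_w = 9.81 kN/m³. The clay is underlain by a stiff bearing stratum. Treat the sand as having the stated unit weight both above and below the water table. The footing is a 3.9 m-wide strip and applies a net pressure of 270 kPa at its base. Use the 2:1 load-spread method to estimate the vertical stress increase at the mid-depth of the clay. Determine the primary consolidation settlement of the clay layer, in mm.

S_c ≈ 46.8 mm

Mid-depth of clay below the ground surface: z = 4 + 3.2/2 = 5.6 m.
Total vertical stress at mid-clay: σ_v = 19.7×4 + 17.4×1.6 = 106.64 kPa.
Pore pressure: u = 9.81×(5.6 − 0) = 54.936 kPa.
Initial effective stress: σ'_0 = σ_v − u = 106.64 − 54.936 = 51.704 kPa.
Stress increase at mid-clay by the 2:1 spreading method:
Δσ = qB/(B+z) = 270×3.9/(3.9+5.6) = 110.84 kPa
Final effective stress: σ'_f = 51.704 + 110.84 = 162.54 kPa.
σ'_f = 162.54 ≤ σ'_p = 234 kPa, so the clay remains overconsolidated and only the recompression index applies:
S_c = C_r·H/(1+e₀)·log₁₀(σ'_f/σ'_0) = 0.055×3.2/1.87×log₁₀(162.54/51.704)
    = 0.094116 × 0.49744 = 0.04682 m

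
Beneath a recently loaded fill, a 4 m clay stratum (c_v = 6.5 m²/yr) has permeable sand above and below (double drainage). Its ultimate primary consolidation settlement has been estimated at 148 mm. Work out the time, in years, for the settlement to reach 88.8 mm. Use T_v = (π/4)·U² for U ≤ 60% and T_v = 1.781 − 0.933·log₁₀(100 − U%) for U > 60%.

t ≈ 0.174 years

Drainage path length: H_d = H/2 = 2 m (double drainage).
U = S(t)/S_ult = 88.8/148 = 0.6.
U ≤ 60%: T_v = (π/4)·U² = (π/4)×0.6² = 0.28274.
t = T_v·H_d²/c_v = 0.28274×2²/6.5 = 0.174 years.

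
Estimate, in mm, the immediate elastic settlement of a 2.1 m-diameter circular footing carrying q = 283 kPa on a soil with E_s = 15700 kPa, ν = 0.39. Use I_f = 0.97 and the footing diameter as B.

S_e ≈ 31.1 mm

Immediate (elastic) settlement: S_e = q·B·(1−ν²)/E_s · I_f.
S_e = 283 × 2.1 × (1 − 0.39²) / 15700 × 0.97
    = 283 × 2.1 × 0.8479 / 15700 × 0.97
    = 0.03113 m = 31.13 mm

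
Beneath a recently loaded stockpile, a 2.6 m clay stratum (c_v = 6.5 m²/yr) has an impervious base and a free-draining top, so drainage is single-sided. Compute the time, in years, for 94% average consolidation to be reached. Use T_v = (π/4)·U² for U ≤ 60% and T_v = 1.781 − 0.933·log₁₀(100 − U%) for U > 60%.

Drainage path length: H_d = H = 2.6 m (single drainage).
U > 60%: T_v = 1.781 − 0.933·log₁₀(100 − 94) = 1.055.
t = T_v·H_d²/c_v = 1.055×2.6²/6.5 = 1.097 years.

t ≈ 1.1 years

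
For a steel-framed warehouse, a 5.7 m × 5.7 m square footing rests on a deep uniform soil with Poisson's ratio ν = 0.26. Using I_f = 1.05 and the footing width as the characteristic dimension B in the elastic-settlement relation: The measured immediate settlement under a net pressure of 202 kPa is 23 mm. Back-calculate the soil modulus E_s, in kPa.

S_e = q·B·(1−ν²)/E_s · I_f  ⇒  E_s = q·B·(1−ν²)·I_f / S_e.
E_s = 202 × 5.7 × 0.9324 × 1.05 / 0.023 = 49010 kPa

E_s ≈ 49000 kPa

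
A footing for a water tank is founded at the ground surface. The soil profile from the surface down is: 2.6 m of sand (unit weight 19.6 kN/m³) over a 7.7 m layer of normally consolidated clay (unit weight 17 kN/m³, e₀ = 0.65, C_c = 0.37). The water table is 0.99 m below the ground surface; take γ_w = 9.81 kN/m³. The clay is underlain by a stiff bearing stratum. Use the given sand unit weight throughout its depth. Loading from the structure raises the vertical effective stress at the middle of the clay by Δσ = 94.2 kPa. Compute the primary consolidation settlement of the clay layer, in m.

S_c ≈ 0.687 m

Mid-depth of clay below the ground surface: z = 2.6 + 7.7/2 = 6.45 m.
Total vertical stress at mid-clay: σ_v = 19.6×2.6 + 17×3.85 = 116.41 kPa.
Pore pressure: u = 9.81×(6.45 − 0.99) = 53.563 kPa.
Initial effective stress: σ'_0 = σ_v − u = 116.41 − 53.563 = 62.847 kPa.
Final effective stress: σ'_f = σ'_0 + Δσ = 62.847 + 94.2 = 157.05 kPa.
Normally consolidated clay, so the full stress increment lies on the virgin compression line:
S_c = C_c·H/(1+e₀)·log₁₀(σ'_f/σ'_0) = 0.37×7.7/(1+0.65)×log₁₀(157.05/62.847)
    = 1.7267 × 0.39775 = 0.6868 m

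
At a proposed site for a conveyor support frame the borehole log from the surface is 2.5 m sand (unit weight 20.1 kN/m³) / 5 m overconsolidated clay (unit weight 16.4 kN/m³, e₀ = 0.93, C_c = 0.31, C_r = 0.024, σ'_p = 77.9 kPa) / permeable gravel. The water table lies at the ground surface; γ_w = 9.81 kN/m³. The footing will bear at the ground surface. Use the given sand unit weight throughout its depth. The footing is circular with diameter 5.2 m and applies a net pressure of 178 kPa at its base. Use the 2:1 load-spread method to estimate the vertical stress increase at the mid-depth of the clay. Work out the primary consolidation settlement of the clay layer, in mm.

S_c ≈ 60.9 mm

Mid-depth of clay below the ground surface: z = 2.5 + 5/2 = 5 m.
Total vertical stress at mid-clay: σ_v = 20.1×2.5 + 16.4×2.5 = 91.25 kPa.
Pore pressure: u = 9.81×(5 − 0) = 49.05 kPa.
Initial effective stress: σ'_0 = σ_v − u = 91.25 − 49.05 = 42.2 kPa.
Stress increase at mid-clay by the 2:1 spreading method:
Δσ ≈ qD²/(D+z)² = 178×5.2²/(5.2+5)² = 46.262 kPa
Final effective stress: σ'_f = 42.2 + 46.262 = 88.462 kPa.
σ'_f = 88.462 > σ'_p = 77.9 kPa, so the stress path crosses the preconsolidation pressure — recompression up to σ'_p, then virgin compression beyond:
S_c = H/(1+e₀)·[C_r·log₁₀(σ'_p/σ'_0) + C_c·log₁₀(σ'_f/σ'_p)]
    = 5/1.93 × [0.024×log₁₀(77.9/42.2) + 0.31×log₁₀(88.462/77.9)]
    = 2.5907 × [0.0063894 + 0.017118] = 0.0609 m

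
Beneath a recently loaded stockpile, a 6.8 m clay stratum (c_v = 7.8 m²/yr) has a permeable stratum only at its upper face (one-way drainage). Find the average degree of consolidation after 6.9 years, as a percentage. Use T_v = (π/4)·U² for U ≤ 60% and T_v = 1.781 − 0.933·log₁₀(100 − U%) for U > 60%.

U ≈ 95.4 %

Drainage path length: H_d = H = 6.8 m (single drainage).
T_v = c_v·t/H_d² = 7.8×6.9/6.8² = 1.1639.
T_v = 1.1639 corresponds to the U > 60% branch:
U = 1 − 10^((1.781 − T_v)/0.933)/100 = 0.9541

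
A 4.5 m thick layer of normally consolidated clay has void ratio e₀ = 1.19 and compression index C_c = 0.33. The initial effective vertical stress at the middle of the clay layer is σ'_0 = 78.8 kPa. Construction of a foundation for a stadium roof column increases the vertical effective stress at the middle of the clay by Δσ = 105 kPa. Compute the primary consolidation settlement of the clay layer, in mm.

S_c ≈ 249 mm

Final effective stress: σ'_f = σ'_0 + Δσ = 78.8 + 105 = 183.8 kPa.
Normally consolidated clay, so the full stress increment lies on the virgin compression line:
S_c = C_c·H/(1+e₀)·log₁₀(σ'_f/σ'_0) = 0.33×4.5/(1+1.19)×log₁₀(183.8/78.8)
    = 0.67808 × 0.36782 = 0.2494 m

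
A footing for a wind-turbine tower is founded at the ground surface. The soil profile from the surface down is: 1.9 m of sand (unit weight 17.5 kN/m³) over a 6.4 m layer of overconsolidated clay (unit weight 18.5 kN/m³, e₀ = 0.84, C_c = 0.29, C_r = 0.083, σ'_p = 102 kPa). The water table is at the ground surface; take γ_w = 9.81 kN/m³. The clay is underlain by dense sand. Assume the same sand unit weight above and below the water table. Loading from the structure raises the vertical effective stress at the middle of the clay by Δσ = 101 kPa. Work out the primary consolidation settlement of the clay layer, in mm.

S_c ≈ 259 mm

Mid-depth of clay below the ground surface: z = 1.9 + 6.4/2 = 5.1 m.
Total vertical stress at mid-clay: σ_v = 17.5×1.9 + 18.5×3.2 = 92.45 kPa.
Pore pressure: u = 9.81×(5.1 − 0) = 50.031 kPa.
Initial effective stress: σ'_0 = σ_v − u = 92.45 − 50.031 = 42.419 kPa.
Final effective stress: σ'_f = 42.419 + 101 = 143.42 kPa.
σ'_f = 143.42 > σ'_p = 102 kPa, so the stress path crosses the preconsolidation pressure — recompression up to σ'_p, then virgin compression beyond:
S_c = H/(1+e₀)·[C_r·log₁₀(σ'_p/σ'_0) + C_c·log₁₀(σ'_f/σ'_p)]
    = 6.4/1.84 × [0.083×log₁₀(102/42.419) + 0.29×log₁₀(143.42/102)]
    = 3.4783 × [0.031626 + 0.042923] = 0.2593 m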